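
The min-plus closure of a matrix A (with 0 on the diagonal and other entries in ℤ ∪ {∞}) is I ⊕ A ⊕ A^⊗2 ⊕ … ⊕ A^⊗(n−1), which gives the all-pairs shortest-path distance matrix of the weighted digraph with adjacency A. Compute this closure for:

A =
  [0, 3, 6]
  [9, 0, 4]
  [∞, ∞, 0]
Closure =
  [0, 3, 6]
  [9, 0, 4]
  [∞, ∞, 0]

This is the Floyd-Warshall all-pairs shortest-path computation. For each intermediate vertex k = 0, 1, …, 2, update dist[i][j] ← min(dist[i][j], dist[i][k] + dist[k][j]). The final matrix gives, for each (i, j), the minimum total weight of any directed path from i to j (possibly empty when i = j).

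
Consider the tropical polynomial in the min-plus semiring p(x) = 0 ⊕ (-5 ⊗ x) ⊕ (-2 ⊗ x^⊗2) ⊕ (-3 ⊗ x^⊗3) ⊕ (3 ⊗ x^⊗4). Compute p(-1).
p(-1) = -6

A tropical monomial a ⊗ x^⊗i evaluates to a + i · x. Evaluating each term at x = -1:
  Term 0 contributes 0 + 0 · -1 = 0
  Term 1 contributes -5 + 1 · -1 = -6
  Term 2 contributes -2 + 2 · -1 = -4
  Term 3 contributes -3 + 3 · -1 = -6
  Term 4 contributes 3 + 4 · -1 = -1
p(-1) = ⊕ of these = min[0, -6, -4, -6, -1] = -6.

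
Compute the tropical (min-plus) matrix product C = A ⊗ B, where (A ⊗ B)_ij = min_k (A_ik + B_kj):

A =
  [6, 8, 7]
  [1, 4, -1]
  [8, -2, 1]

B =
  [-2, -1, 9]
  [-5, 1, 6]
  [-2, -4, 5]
A ⊗ B =
  [3, 3, 12]
  [-3, -5, 4]
  [-7, -3, 4]

Apply the min-plus product entry-by-entry:
  C[0][0] = min over k of (A[0][0] + B[0][0] = 6 + -2 = 4, A[0][1] + B[1][0] = 8 + -5 = 3, A[0][2] + B[2][0] = 7 + -2 = 5) = 3 (attained at k = 1)
  C[0][1] = min over k of (A[0][0] + B[0][1] = 6 + -1 = 5, A[0][1] + B[1][1] = 8 + 1 = 9, A[0][2] + B[2][1] = 7 + -4 = 3) = 3 (attained at k = 2)
  C[0][2] = min over k of (A[0][0] + B[0][2] = 6 + 9 = 15, A[0][1] + B[1][2] = 8 + 6 = 14, A[0][2] + B[2][2] = 7 + 5 = 12) = 12 (attained at k = 2)
  C[1][0] = min over k of (A[1][0] + B[0][0] = 1 + -2 = -1, A[1][1] + B[1][0] = 4 + -5 = -1, A[1][2] + B[2][0] = -1 + -2 = -3) = -3 (attained at k = 2)
  C[1][1] = min over k of (A[1][0] + B[0][1] = 1 + -1 = 0, A[1][1] + B[1][1] = 4 + 1 = 5, A[1][2] + B[2][1] = -1 + -4 = -5) = -5 (attained at k = 2)
  C[1][2] = min over k of (A[1][0] + B[0][2] = 1 + 9 = 10, A[1][1] + B[1][2] = 4 + 6 = 10, A[1][2] + B[2][2] = -1 + 5 = 4) = 4 (attained at k = 2)
  C[2][0] = min over k of (A[2][0] + B[0][0] = 8 + -2 = 6, A[2][1] + B[1][0] = -2 + -5 = -7, A[2][2] + B[2][0] = 1 + -2 = -1) = -7 (attained at k = 1)
  C[2][1] = min over k of (A[2][0] + B[0][1] = 8 + -1 = 7, A[2][1] + B[1][1] = -2 + 1 = -1, A[2][2] + B[2][1] = 1 + -4 = -3) = -3 (attained at k = 2)
  C[2][2] = min over k of (A[2][0] + B[0][2] = 8 + 9 = 17, A[2][1] + B[1][2] = -2 + 6 = 4, A[2][2] + B[2][2] = 1 + 5 = 6) = 4 (attained at k = 1)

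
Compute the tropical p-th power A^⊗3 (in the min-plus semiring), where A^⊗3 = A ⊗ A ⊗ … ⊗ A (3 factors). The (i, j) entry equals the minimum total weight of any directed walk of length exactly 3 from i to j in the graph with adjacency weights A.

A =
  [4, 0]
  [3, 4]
A^⊗3 =
  [7, 3]
  [6, 7]

Each entry (A^⊗3)_ij equals the minimum over all length-3 walks i = v_0 → v_1 → … → v_3 = j of Σ_t A[v_t][v_{t+1}]. For example, for (i, j) = (0, 1) we minimise over 4 possible intermediate vertex sequences; the minimum is 3, attained along the walk 0 → 1 → 0 → 1.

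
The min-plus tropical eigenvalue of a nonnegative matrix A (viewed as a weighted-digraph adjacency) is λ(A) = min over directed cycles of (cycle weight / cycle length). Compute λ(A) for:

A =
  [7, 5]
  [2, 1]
λ(A) = 1

Enumerate directed cycles and compute their means (weight / length). Sample:
  cycle 0 → 0: weight = 7, length = 1, mean = 7/1 ≈ 7.000
  cycle 1 → 1: weight = 1, length = 1, mean = 1/1 ≈ 1.000
  cycle 0 → 1 → 0: weight = 7, length = 2, mean = 7/2 ≈ 3.500
  cycle 1 → 0 → 1: weight = 7, length = 2, mean = 7/2 ≈ 3.500
Minimum mean = 1.000, attained e.g. along the cycle 1 → 1 with weight 1 and length 1. So λ(A) = 1/1 = 1.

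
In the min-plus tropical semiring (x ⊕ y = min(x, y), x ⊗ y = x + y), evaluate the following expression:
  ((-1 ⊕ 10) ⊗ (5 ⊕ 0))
((-1 ⊕ 10) ⊗ (5 ⊕ 0)) = -1

Expand innermost to outermost. Recall ⊕ takes the minimum of its arguments and ⊗ takes their sum. Working out the expression ((-1 ⊕ 10) ⊗ (5 ⊕ 0)) gives -1.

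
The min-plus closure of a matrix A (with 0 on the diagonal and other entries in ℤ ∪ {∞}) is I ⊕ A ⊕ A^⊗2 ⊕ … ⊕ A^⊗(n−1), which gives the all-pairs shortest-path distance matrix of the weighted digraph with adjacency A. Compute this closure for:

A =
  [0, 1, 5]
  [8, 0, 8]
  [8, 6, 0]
Closure =
  [0, 1, 5]
  [8, 0, 8]
  [8, 6, 0]

This is the Floyd-Warshall all-pairs shortest-path computation. For each intermediate vertex k = 0, 1, …, 2, update dist[i][j] ← min(dist[i][j], dist[i][k] + dist[k][j]). The final matrix gives, for each (i, j), the minimum total weight of any directed path from i to j (possibly empty when i = j).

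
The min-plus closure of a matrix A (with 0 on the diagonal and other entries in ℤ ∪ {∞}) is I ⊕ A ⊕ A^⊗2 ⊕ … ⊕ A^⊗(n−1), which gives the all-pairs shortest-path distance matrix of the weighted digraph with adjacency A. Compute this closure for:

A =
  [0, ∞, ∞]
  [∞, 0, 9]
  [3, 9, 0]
Closure =
  [0, ∞, ∞]
  [12, 0, 9]
  [3, 9, 0]

This is the Floyd-Warshall all-pairs shortest-path computation. For each intermediate vertex k = 0, 1, …, 2, update dist[i][j] ← min(dist[i][j], dist[i][k] + dist[k][j]). The final matrix gives, for each (i, j), the minimum total weight of any directed path from i to j (possibly empty when i = j).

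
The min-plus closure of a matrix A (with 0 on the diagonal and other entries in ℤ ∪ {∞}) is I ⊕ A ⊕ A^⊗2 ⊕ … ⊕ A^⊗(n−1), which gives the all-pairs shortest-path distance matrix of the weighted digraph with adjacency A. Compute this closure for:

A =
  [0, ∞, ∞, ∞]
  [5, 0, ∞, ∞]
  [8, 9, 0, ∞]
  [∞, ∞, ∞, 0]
Closure =
  [0, ∞, ∞, ∞]
  [5, 0, ∞, ∞]
  [8, 9, 0, ∞]
  [∞, ∞, ∞, 0]

This is the Floyd-Warshall all-pairs shortest-path computation. For each intermediate vertex k = 0, 1, …, 3, update dist[i][j] ← min(dist[i][j], dist[i][k] + dist[k][j]). The final matrix gives, for each (i, j), the minimum total weight of any directed path from i to j (possibly empty when i = j).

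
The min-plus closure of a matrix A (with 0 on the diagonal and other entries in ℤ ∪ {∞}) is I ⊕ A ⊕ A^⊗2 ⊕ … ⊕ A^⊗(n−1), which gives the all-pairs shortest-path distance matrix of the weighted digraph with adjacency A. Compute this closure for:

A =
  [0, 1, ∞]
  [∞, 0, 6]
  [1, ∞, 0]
Closure =
  [0, 1, 7]
  [7, 0, 6]
  [1, 2, 0]

This is the Floyd-Warshall all-pairs shortest-path computation. For each intermediate vertex k = 0, 1, …, 2, update dist[i][j] ← min(dist[i][j], dist[i][k] + dist[k][j]). The final matrix gives, for each (i, j), the minimum total weight of any directed path from i to j (possibly empty when i = j).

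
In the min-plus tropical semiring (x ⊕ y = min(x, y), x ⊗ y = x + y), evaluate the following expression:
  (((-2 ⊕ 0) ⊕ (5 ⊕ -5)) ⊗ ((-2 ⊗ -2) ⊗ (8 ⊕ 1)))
(((-2 ⊕ 0) ⊕ (5 ⊕ -5)) ⊗ ((-2 ⊗ -2) ⊗ (8 ⊕ 1))) = -8

Expand innermost to outermost. Recall ⊕ takes the minimum of its arguments and ⊗ takes their sum. Working out the expression (((-2 ⊕ 0) ⊕ (5 ⊕ -5)) ⊗ ((-2 ⊗ -2) ⊗ (8 ⊕ 1))) gives -8.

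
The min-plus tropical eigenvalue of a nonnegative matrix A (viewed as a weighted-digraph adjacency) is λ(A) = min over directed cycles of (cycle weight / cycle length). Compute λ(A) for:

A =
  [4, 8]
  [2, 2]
λ(A) = 2

Enumerate directed cycles and compute their means (weight / length). Sample:
  cycle 0 → 0: weight = 4, length = 1, mean = 4/1 ≈ 4.000
  cycle 1 → 1: weight = 2, length = 1, mean = 2/1 ≈ 2.000
  cycle 0 → 1 → 0: weight = 10, length = 2, mean = 10/2 ≈ 5.000
  cycle 1 → 0 → 1: weight = 10, length = 2, mean = 10/2 ≈ 5.000
Minimum mean = 2.000, attained e.g. along the cycle 1 → 1 with weight 2 and length 1. So λ(A) = 2/1 = 2.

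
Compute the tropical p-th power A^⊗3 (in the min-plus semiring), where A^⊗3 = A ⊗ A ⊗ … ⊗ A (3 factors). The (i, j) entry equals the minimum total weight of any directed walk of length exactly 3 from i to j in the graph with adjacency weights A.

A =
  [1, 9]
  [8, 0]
A^⊗3 =
  [3, 9]
  [8, 0]

Each entry (A^⊗3)_ij equals the minimum over all length-3 walks i = v_0 → v_1 → … → v_3 = j of Σ_t A[v_t][v_{t+1}]. For example, for (i, j) = (0, 1) we minimise over 4 possible intermediate vertex sequences; the minimum is 9, attained along the walk 0 → 1 → 1 → 1.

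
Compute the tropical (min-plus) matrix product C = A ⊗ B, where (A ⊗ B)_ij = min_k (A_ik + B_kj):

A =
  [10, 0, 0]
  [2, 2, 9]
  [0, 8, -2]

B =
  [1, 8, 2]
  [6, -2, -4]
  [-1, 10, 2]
A ⊗ B =
  [-1, -2, -4]
  [3, 0, -2]
  [-3, 6, 0]

Apply the min-plus product entry-by-entry:
  C[0][0] = min over k of (A[0][0] + B[0][0] = 10 + 1 = 11, A[0][1] + B[1][0] = 0 + 6 = 6, A[0][2] + B[2][0] = 0 + -1 = -1) = -1 (attained at k = 2)
  C[0][1] = min over k of (A[0][0] + B[0][1] = 10 + 8 = 18, A[0][1] + B[1][1] = 0 + -2 = -2, A[0][2] + B[2][1] = 0 + 10 = 10) = -2 (attained at k = 1)
  C[0][2] = min over k of (A[0][0] + B[0][2] = 10 + 2 = 12, A[0][1] + B[1][2] = 0 + -4 = -4, A[0][2] + B[2][2] = 0 + 2 = 2) = -4 (attained at k = 1)
  C[1][0] = min over k of (A[1][0] + B[0][0] = 2 + 1 = 3, A[1][1] + B[1][0] = 2 + 6 = 8, A[1][2] + B[2][0] = 9 + -1 = 8) = 3 (attained at k = 0)
  C[1][1] = min over k of (A[1][0] + B[0][1] = 2 + 8 = 10, A[1][1] + B[1][1] = 2 + -2 = 0, A[1][2] + B[2][1] = 9 + 10 = 19) = 0 (attained at k = 1)
  C[1][2] = min over k of (A[1][0] + B[0][2] = 2 + 2 = 4, A[1][1] + B[1][2] = 2 + -4 = -2, A[1][2] + B[2][2] = 9 + 2 = 11) = -2 (attained at k = 1)
  C[2][0] = min over k of (A[2][0] + B[0][0] = 0 + 1 = 1, A[2][1] + B[1][0] = 8 + 6 = 14, A[2][2] + B[2][0] = -2 + -1 = -3) = -3 (attained at k = 2)
  C[2][1] = min over k of (A[2][0] + B[0][1] = 0 + 8 = 8, A[2][1] + B[1][1] = 8 + -2 = 6, A[2][2] + B[2][1] = -2 + 10 = 8) = 6 (attained at k = 1)
  C[2][2] = min over k of (A[2][0] + B[0][2] = 0 + 2 = 2, A[2][1] + B[1][2] = 8 + -4 = 4, A[2][2] + B[2][2] = -2 + 2 = 0) = 0 (attained at k = 2)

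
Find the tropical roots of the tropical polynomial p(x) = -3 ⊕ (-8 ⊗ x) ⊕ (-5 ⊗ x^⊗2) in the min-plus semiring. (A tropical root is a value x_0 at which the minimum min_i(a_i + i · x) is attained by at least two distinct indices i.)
Roots: {-3, 5}

Each tropical root is a break point of the lower envelope of the lines y = a_i + i · x (there are 3 lines, with slopes 0, 1, ..., 2). Only the lines that attain the minimum somewhere contribute to roots; other lines are dominated. Here the surviving (envelope) indices are i = 2, i = 1, i = 0.
Intersections between consecutive envelope lines give the roots: for adjacent envelope indices i < j the intersection is x = (a_i − a_j) / (j − i). Reading off the sorted break points: {-3, 5}.
Verification: at each break x_0, at least two indices attain the minimum of min_i(a_i + i · x_0).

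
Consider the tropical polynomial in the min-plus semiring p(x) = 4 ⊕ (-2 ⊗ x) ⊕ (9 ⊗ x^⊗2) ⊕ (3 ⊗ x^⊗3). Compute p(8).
p(8) = 4

A tropical monomial a ⊗ x^⊗i evaluates to a + i · x. Evaluating each term at x = 8:
  Term 0 contributes 4 + 0 · 8 = 4
  Term 1 contributes -2 + 1 · 8 = 6
  Term 2 contributes 9 + 2 · 8 = 25
  Term 3 contributes 3 + 3 · 8 = 27
p(8) = ⊕ of these = min[4, 6, 25, 27] = 4.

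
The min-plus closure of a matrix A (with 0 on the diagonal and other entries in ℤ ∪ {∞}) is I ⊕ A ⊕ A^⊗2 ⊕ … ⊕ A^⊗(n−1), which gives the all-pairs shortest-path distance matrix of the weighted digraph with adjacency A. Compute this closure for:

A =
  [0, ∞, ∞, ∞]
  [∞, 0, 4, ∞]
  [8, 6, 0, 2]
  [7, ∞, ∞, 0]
Closure =
  [0, ∞, ∞, ∞]
  [12, 0, 4, 6]
  [8, 6, 0, 2]
  [7, ∞, ∞, 0]

This is the Floyd-Warshall all-pairs shortest-path computation. For each intermediate vertex k = 0, 1, …, 3, update dist[i][j] ← min(dist[i][j], dist[i][k] + dist[k][j]). The final matrix gives, for each (i, j), the minimum total weight of any directed path from i to j (possibly empty when i = j).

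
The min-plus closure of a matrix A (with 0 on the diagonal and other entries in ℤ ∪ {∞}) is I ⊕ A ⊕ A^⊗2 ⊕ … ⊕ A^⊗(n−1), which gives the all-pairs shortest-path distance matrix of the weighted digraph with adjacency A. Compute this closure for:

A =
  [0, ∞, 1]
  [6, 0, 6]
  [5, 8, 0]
Closure =
  [0, 9, 1]
  [6, 0, 6]
  [5, 8, 0]

This is the Floyd-Warshall all-pairs shortest-path computation. For each intermediate vertex k = 0, 1, …, 2, update dist[i][j] ← min(dist[i][j], dist[i][k] + dist[k][j]). The final matrix gives, for each (i, j), the minimum total weight of any directed path from i to j (possibly empty when i = j).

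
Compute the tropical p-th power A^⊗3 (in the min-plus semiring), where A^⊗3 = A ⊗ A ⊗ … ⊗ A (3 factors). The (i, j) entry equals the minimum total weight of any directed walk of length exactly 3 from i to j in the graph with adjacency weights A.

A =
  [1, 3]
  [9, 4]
A^⊗3 =
  [3, 5]
  [11, 12]

Each entry (A^⊗3)_ij equals the minimum over all length-3 walks i = v_0 → v_1 → … → v_3 = j of Σ_t A[v_t][v_{t+1}]. For example, for (i, j) = (0, 1) we minimise over 4 possible intermediate vertex sequences; the minimum is 5, attained along the walk 0 → 0 → 0 → 1.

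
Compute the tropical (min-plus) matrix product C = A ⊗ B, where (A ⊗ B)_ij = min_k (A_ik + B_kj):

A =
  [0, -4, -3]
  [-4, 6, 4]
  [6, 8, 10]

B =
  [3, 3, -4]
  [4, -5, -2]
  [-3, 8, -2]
A ⊗ B =
  [-6, -9, -6]
  [-1, -1, -8]
  [7, 3, 2]

Apply the min-plus product entry-by-entry:
  C[0][0] = min over k of (A[0][0] + B[0][0] = 0 + 3 = 3, A[0][1] + B[1][0] = -4 + 4 = 0, A[0][2] + B[2][0] = -3 + -3 = -6) = -6 (attained at k = 2)
  C[0][1] = min over k of (A[0][0] + B[0][1] = 0 + 3 = 3, A[0][1] + B[1][1] = -4 + -5 = -9, A[0][2] + B[2][1] = -3 + 8 = 5) = -9 (attained at k = 1)
  C[0][2] = min over k of (A[0][0] + B[0][2] = 0 + -4 = -4, A[0][1] + B[1][2] = -4 + -2 = -6, A[0][2] + B[2][2] = -3 + -2 = -5) = -6 (attained at k = 1)
  C[1][0] = min over k of (A[1][0] + B[0][0] = -4 + 3 = -1, A[1][1] + B[1][0] = 6 + 4 = 10, A[1][2] + B[2][0] = 4 + -3 = 1) = -1 (attained at k = 0)
  C[1][1] = min over k of (A[1][0] + B[0][1] = -4 + 3 = -1, A[1][1] + B[1][1] = 6 + -5 = 1, A[1][2] + B[2][1] = 4 + 8 = 12) = -1 (attained at k = 0)
  C[1][2] = min over k of (A[1][0] + B[0][2] = -4 + -4 = -8, A[1][1] + B[1][2] = 6 + -2 = 4, A[1][2] + B[2][2] = 4 + -2 = 2) = -8 (attained at k = 0)
  C[2][0] = min over k of (A[2][0] + B[0][0] = 6 + 3 = 9, A[2][1] + B[1][0] = 8 + 4 = 12, A[2][2] + B[2][0] = 10 + -3 = 7) = 7 (attained at k = 2)
  C[2][1] = min over k of (A[2][0] + B[0][1] = 6 + 3 = 9, A[2][1] + B[1][1] = 8 + -5 = 3, A[2][2] + B[2][1] = 10 + 8 = 18) = 3 (attained at k = 1)
  C[2][2] = min over k of (A[2][0] + B[0][2] = 6 + -4 = 2, A[2][1] + B[1][2] = 8 + -2 = 6, A[2][2] + B[2][2] = 10 + -2 = 8) = 2 (attained at k = 0)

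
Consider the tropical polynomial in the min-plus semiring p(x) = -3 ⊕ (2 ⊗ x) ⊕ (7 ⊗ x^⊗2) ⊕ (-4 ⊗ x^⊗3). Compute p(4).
p(4) = -3

A tropical monomial a ⊗ x^⊗i evaluates to a + i · x. Evaluating each term at x = 4:
  Term 0 contributes -3 + 0 · 4 = -3
  Term 1 contributes 2 + 1 · 4 = 6
  Term 2 contributes 7 + 2 · 4 = 15
  Term 3 contributes -4 + 3 · 4 = 8
p(4) = ⊕ of these = min[-3, 6, 15, 8] = -3.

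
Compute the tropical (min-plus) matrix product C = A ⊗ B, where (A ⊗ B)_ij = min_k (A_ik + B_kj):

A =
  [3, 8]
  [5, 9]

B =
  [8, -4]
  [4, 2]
A ⊗ B =
  [11, -1]
  [13, 1]

Apply the min-plus product entry-by-entry:
  C[0][0] = min over k of (A[0][0] + B[0][0] = 3 + 8 = 11, A[0][1] + B[1][0] = 8 + 4 = 12) = 11 (attained at k = 0)
  C[0][1] = min over k of (A[0][0] + B[0][1] = 3 + -4 = -1, A[0][1] + B[1][1] = 8 + 2 = 10) = -1 (attained at k = 0)
  C[1][0] = min over k of (A[1][0] + B[0][0] = 5 + 8 = 13, A[1][1] + B[1][0] = 9 + 4 = 13) = 13 (attained at k = 0)
  C[1][1] = min over k of (A[1][0] + B[0][1] = 5 + -4 = 1, A[1][1] + B[1][1] = 9 + 2 = 11) = 1 (attained at k = 0)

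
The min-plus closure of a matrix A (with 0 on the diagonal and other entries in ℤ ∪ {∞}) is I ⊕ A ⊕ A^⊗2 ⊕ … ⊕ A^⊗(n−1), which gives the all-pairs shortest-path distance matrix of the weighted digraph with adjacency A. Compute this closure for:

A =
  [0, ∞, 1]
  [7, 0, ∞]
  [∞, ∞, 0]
Closure =
  [0, ∞, 1]
  [7, 0, 8]
  [∞, ∞, 0]

This is the Floyd-Warshall all-pairs shortest-path computation. For each intermediate vertex k = 0, 1, …, 2, update dist[i][j] ← min(dist[i][j], dist[i][k] + dist[k][j]). The final matrix gives, for each (i, j), the minimum total weight of any directed path from i to j (possibly empty when i = j).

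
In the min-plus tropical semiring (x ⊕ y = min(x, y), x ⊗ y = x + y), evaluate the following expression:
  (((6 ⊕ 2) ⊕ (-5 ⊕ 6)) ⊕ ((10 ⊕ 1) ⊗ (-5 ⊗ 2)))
(((6 ⊕ 2) ⊕ (-5 ⊕ 6)) ⊕ ((10 ⊕ 1) ⊗ (-5 ⊗ 2))) = -5

Expand innermost to outermost. Recall ⊕ takes the minimum of its arguments and ⊗ takes their sum. Working out the expression (((6 ⊕ 2) ⊕ (-5 ⊕ 6)) ⊕ ((10 ⊕ 1) ⊗ (-5 ⊗ 2))) gives -5.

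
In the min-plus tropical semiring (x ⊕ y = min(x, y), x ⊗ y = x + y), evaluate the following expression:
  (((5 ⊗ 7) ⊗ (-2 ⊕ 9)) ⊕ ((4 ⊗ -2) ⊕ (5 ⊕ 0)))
(((5 ⊗ 7) ⊗ (-2 ⊕ 9)) ⊕ ((4 ⊗ -2) ⊕ (5 ⊕ 0))) = 0

Expand innermost to outermost. Recall ⊕ takes the minimum of its arguments and ⊗ takes their sum. Working out the expression (((5 ⊗ 7) ⊗ (-2 ⊕ 9)) ⊕ ((4 ⊗ -2) ⊕ (5 ⊕ 0))) gives 0.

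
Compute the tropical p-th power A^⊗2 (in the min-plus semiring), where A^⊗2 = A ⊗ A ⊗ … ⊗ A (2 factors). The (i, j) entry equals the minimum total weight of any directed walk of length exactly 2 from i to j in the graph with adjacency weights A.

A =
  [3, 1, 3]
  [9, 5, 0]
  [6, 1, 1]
A^⊗2 =
  [6, 4, 1]
  [6, 1, 1]
  [7, 2, 1]

Each entry (A^⊗2)_ij equals the minimum over all length-2 walks i = v_0 → v_1 → … → v_2 = j of Σ_t A[v_t][v_{t+1}]. For example, for (i, j) = (0, 2) we minimise over 3 possible intermediate vertex sequences; the minimum is 1, attained along the walk 0 → 1 → 2.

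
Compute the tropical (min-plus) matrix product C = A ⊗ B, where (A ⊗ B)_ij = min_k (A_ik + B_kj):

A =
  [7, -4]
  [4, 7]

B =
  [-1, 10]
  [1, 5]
A ⊗ B =
  [-3, 1]
  [3, 12]

Apply the min-plus product entry-by-entry:
  C[0][0] = min over k of (A[0][0] + B[0][0] = 7 + -1 = 6, A[0][1] + B[1][0] = -4 + 1 = -3) = -3 (attained at k = 1)
  C[0][1] = min over k of (A[0][0] + B[0][1] = 7 + 10 = 17, A[0][1] + B[1][1] = -4 + 5 = 1) = 1 (attained at k = 1)
  C[1][0] = min over k of (A[1][0] + B[0][0] = 4 + -1 = 3, A[1][1] + B[1][0] = 7 + 1 = 8) = 3 (attained at k = 0)
  C[1][1] = min over k of (A[1][0] + B[0][1] = 4 + 10 = 14, A[1][1] + B[1][1] = 7 + 5 = 12) = 12 (attained at k = 1)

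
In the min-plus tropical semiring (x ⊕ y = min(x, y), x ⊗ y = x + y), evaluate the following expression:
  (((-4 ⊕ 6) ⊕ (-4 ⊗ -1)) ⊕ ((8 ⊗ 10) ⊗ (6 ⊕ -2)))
(((-4 ⊕ 6) ⊕ (-4 ⊗ -1)) ⊕ ((8 ⊗ 10) ⊗ (6 ⊕ -2))) = -5

Expand innermost to outermost. Recall ⊕ takes the minimum of its arguments and ⊗ takes their sum. Working out the expression (((-4 ⊕ 6) ⊕ (-4 ⊗ -1)) ⊕ ((8 ⊗ 10) ⊗ (6 ⊕ -2))) gives -5.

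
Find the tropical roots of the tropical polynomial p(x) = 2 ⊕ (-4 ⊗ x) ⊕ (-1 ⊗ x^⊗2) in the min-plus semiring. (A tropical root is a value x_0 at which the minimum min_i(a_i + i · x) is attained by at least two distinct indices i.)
Roots: {-3, 6}

Each tropical root is a break point of the lower envelope of the lines y = a_i + i · x (there are 3 lines, with slopes 0, 1, ..., 2). Only the lines that attain the minimum somewhere contribute to roots; other lines are dominated. Here the surviving (envelope) indices are i = 2, i = 1, i = 0.
Intersections between consecutive envelope lines give the roots: for adjacent envelope indices i < j the intersection is x = (a_i − a_j) / (j − i). Reading off the sorted break points: {-3, 6}.
Verification: at each break x_0, at least two indices attain the minimum of min_i(a_i + i · x_0).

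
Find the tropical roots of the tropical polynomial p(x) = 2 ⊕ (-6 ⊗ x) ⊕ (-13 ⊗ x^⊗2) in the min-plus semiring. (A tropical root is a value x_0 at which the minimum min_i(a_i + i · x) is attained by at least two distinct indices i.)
Roots: {7, 8}

Each tropical root is a break point of the lower envelope of the lines y = a_i + i · x (there are 3 lines, with slopes 0, 1, ..., 2). Only the lines that attain the minimum somewhere contribute to roots; other lines are dominated. Here the surviving (envelope) indices are i = 2, i = 1, i = 0.
Intersections between consecutive envelope lines give the roots: for adjacent envelope indices i < j the intersection is x = (a_i − a_j) / (j − i). Reading off the sorted break points: {7, 8}.
Verification: at each break x_0, at least two indices attain the minimum of min_i(a_i + i · x_0).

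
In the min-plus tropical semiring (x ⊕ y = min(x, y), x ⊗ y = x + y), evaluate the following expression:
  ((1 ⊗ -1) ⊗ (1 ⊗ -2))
((1 ⊗ -1) ⊗ (1 ⊗ -2)) = -1

Expand innermost to outermost. Recall ⊕ takes the minimum of its arguments and ⊗ takes their sum. Working out the expression ((1 ⊗ -1) ⊗ (1 ⊗ -2)) gives -1.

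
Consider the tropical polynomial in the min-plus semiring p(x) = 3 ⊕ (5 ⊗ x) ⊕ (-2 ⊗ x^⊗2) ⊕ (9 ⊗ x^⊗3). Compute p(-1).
p(-1) = -4

A tropical monomial a ⊗ x^⊗i evaluates to a + i · x. Evaluating each term at x = -1:
  Term 0 contributes 3 + 0 · -1 = 3
  Term 1 contributes 5 + 1 · -1 = 4
  Term 2 contributes -2 + 2 · -1 = -4
  Term 3 contributes 9 + 3 · -1 = 6
p(-1) = ⊕ of these = min[3, 4, -4, 6] = -4.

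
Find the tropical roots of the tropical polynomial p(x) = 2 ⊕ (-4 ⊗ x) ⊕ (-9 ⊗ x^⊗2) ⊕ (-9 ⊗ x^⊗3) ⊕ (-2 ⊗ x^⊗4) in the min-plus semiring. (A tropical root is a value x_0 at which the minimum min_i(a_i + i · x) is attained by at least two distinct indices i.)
Roots: {-7, 0, 5, 6}

Each tropical root is a break point of the lower envelope of the lines y = a_i + i · x (there are 5 lines, with slopes 0, 1, ..., 4). Only the lines that attain the minimum somewhere contribute to roots; other lines are dominated. Here the surviving (envelope) indices are i = 4, i = 3, i = 2, i = 1, i = 0.
Intersections between consecutive envelope lines give the roots: for adjacent envelope indices i < j the intersection is x = (a_i − a_j) / (j − i). Reading off the sorted break points: {-7, 0, 5, 6}.
Verification: at each break x_0, at least two indices attain the minimum of min_i(a_i + i · x_0).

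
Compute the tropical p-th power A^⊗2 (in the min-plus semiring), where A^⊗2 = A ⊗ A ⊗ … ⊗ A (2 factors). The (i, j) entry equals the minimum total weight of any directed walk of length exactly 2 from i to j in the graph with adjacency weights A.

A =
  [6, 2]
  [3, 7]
A^⊗2 =
  [5, 8]
  [9, 5]

Each entry (A^⊗2)_ij equals the minimum over all length-2 walks i = v_0 → v_1 → … → v_2 = j of Σ_t A[v_t][v_{t+1}]. For example, for (i, j) = (0, 1) we minimise over 2 possible intermediate vertex sequences; the minimum is 8, attained along the walk 0 → 0 → 1.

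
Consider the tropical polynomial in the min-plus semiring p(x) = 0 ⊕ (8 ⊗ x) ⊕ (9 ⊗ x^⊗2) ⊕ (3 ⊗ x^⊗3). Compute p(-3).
p(-3) = -6

A tropical monomial a ⊗ x^⊗i evaluates to a + i · x. Evaluating each term at x = -3:
  Term 0 contributes 0 + 0 · -3 = 0
  Term 1 contributes 8 + 1 · -3 = 5
  Term 2 contributes 9 + 2 · -3 = 3
  Term 3 contributes 3 + 3 · -3 = -6
p(-3) = ⊕ of these = min[0, 5, 3, -6] = -6.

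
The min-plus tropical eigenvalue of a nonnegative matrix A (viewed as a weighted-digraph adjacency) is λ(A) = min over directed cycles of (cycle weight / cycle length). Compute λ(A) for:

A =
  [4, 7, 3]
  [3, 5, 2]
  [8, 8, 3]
λ(A) = 3

Enumerate directed cycles and compute their means (weight / length). Sample:
  cycle 0 → 0: weight = 4, length = 1, mean = 4/1 ≈ 4.000
  cycle 1 → 1: weight = 5, length = 1, mean = 5/1 ≈ 5.000
  cycle 2 → 2: weight = 3, length = 1, mean = 3/1 ≈ 3.000
  cycle 0 → 1 → 0: weight = 10, length = 2, mean = 10/2 ≈ 5.000
  cycle 0 → 2 → 0: weight = 11, length = 2, mean = 11/2 ≈ 5.500
  cycle 1 → 0 → 1: weight = 10, length = 2, mean = 10/2 ≈ 5.000
Minimum mean = 3.000, attained e.g. along the cycle 2 → 2 with weight 3 and length 1. So λ(A) = 3/1 = 3.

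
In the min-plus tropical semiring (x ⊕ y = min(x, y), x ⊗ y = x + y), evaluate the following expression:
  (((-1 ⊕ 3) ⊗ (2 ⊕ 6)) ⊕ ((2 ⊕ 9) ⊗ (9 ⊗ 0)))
(((-1 ⊕ 3) ⊗ (2 ⊕ 6)) ⊕ ((2 ⊕ 9) ⊗ (9 ⊗ 0))) = 1

Expand innermost to outermost. Recall ⊕ takes the minimum of its arguments and ⊗ takes their sum. Working out the expression (((-1 ⊕ 3) ⊗ (2 ⊕ 6)) ⊕ ((2 ⊕ 9) ⊗ (9 ⊗ 0))) gives 1.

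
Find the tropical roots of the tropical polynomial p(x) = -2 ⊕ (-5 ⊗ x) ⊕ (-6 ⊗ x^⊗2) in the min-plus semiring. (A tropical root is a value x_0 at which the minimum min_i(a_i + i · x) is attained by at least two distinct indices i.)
Roots: {1, 3}

Each tropical root is a break point of the lower envelope of the lines y = a_i + i · x (there are 3 lines, with slopes 0, 1, ..., 2). Only the lines that attain the minimum somewhere contribute to roots; other lines are dominated. Here the surviving (envelope) indices are i = 2, i = 1, i = 0.
Intersections between consecutive envelope lines give the roots: for adjacent envelope indices i < j the intersection is x = (a_i − a_j) / (j − i). Reading off the sorted break points: {1, 3}.
Verification: at each break x_0, at least two indices attain the minimum of min_i(a_i + i · x_0).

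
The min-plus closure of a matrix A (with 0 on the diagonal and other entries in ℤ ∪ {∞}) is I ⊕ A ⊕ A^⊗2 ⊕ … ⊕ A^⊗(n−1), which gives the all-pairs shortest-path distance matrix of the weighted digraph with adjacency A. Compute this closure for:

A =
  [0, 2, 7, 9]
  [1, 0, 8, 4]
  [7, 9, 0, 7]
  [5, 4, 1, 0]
Closure =
  [0, 2, 7, 6]
  [1, 0, 5, 4]
  [7, 9, 0, 7]
  [5, 4, 1, 0]

This is the Floyd-Warshall all-pairs shortest-path computation. For each intermediate vertex k = 0, 1, …, 3, update dist[i][j] ← min(dist[i][j], dist[i][k] + dist[k][j]). The final matrix gives, for each (i, j), the minimum total weight of any directed path from i to j (possibly empty when i = j).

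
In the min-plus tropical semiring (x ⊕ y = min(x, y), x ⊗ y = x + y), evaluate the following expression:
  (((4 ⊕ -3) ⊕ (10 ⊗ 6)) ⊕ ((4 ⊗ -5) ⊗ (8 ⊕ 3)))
(((4 ⊕ -3) ⊕ (10 ⊗ 6)) ⊕ ((4 ⊗ -5) ⊗ (8 ⊕ 3))) = -3

Expand innermost to outermost. Recall ⊕ takes the minimum of its arguments and ⊗ takes their sum. Working out the expression (((4 ⊕ -3) ⊕ (10 ⊗ 6)) ⊕ ((4 ⊗ -5) ⊗ (8 ⊕ 3))) gives -3.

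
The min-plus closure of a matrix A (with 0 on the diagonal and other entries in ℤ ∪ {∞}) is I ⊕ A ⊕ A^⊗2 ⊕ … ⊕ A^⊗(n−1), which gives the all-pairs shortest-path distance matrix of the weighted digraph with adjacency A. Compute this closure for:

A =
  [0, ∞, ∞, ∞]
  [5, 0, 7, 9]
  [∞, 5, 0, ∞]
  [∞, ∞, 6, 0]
Closure =
  [0, ∞, ∞, ∞]
  [5, 0, 7, 9]
  [10, 5, 0, 14]
  [16, 11, 6, 0]

This is the Floyd-Warshall all-pairs shortest-path computation. For each intermediate vertex k = 0, 1, …, 3, update dist[i][j] ← min(dist[i][j], dist[i][k] + dist[k][j]). The final matrix gives, for each (i, j), the minimum total weight of any directed path from i to j (possibly empty when i = j).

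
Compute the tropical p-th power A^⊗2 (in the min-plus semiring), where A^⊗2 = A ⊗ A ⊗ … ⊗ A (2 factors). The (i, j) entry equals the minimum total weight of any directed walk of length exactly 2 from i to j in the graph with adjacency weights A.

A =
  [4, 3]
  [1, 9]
A^⊗2 =
  [4, 7]
  [5, 4]

Each entry (A^⊗2)_ij equals the minimum over all length-2 walks i = v_0 → v_1 → … → v_2 = j of Σ_t A[v_t][v_{t+1}]. For example, for (i, j) = (0, 1) we minimise over 2 possible intermediate vertex sequences; the minimum is 7, attained along the walk 0 → 0 → 1.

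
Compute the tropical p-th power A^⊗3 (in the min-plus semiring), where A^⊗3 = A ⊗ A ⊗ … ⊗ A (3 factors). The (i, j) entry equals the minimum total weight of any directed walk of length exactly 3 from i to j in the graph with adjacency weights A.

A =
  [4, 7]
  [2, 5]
A^⊗3 =
  [12, 15]
  [10, 13]

Each entry (A^⊗3)_ij equals the minimum over all length-3 walks i = v_0 → v_1 → … → v_3 = j of Σ_t A[v_t][v_{t+1}]. For example, for (i, j) = (0, 1) we minimise over 4 possible intermediate vertex sequences; the minimum is 15, attained along the walk 0 → 0 → 0 → 1.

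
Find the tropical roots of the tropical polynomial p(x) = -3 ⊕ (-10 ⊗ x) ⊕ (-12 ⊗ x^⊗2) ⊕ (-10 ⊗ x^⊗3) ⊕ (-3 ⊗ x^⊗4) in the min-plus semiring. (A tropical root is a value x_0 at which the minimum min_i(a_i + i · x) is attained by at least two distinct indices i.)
Roots: {-7, -2, 2, 7}

Each tropical root is a break point of the lower envelope of the lines y = a_i + i · x (there are 5 lines, with slopes 0, 1, ..., 4). Only the lines that attain the minimum somewhere contribute to roots; other lines are dominated. Here the surviving (envelope) indices are i = 4, i = 3, i = 2, i = 1, i = 0.
Intersections between consecutive envelope lines give the roots: for adjacent envelope indices i < j the intersection is x = (a_i − a_j) / (j − i). Reading off the sorted break points: {-7, -2, 2, 7}.
Verification: at each break x_0, at least two indices attain the minimum of min_i(a_i + i · x_0).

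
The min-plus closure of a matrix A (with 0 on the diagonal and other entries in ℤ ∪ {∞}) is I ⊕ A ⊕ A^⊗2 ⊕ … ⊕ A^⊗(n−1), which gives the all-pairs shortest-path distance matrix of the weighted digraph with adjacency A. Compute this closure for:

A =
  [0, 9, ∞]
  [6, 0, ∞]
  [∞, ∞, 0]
Closure =
  [0, 9, ∞]
  [6, 0, ∞]
  [∞, ∞, 0]

This is the Floyd-Warshall all-pairs shortest-path computation. For each intermediate vertex k = 0, 1, …, 2, update dist[i][j] ← min(dist[i][j], dist[i][k] + dist[k][j]). The final matrix gives, for each (i, j), the minimum total weight of any directed path from i to j (possibly empty when i = j).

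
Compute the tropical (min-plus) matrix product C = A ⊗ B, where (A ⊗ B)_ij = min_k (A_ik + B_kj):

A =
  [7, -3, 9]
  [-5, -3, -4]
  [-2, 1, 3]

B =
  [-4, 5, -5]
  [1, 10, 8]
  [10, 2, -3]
A ⊗ B =
  [-2, 7, 2]
  [-9, -2, -10]
  [-6, 3, -7]

Apply the min-plus product entry-by-entry:
  C[0][0] = min over k of (A[0][0] + B[0][0] = 7 + -4 = 3, A[0][1] + B[1][0] = -3 + 1 = -2, A[0][2] + B[2][0] = 9 + 10 = 19) = -2 (attained at k = 1)
  C[0][1] = min over k of (A[0][0] + B[0][1] = 7 + 5 = 12, A[0][1] + B[1][1] = -3 + 10 = 7, A[0][2] + B[2][1] = 9 + 2 = 11) = 7 (attained at k = 1)
  C[0][2] = min over k of (A[0][0] + B[0][2] = 7 + -5 = 2, A[0][1] + B[1][2] = -3 + 8 = 5, A[0][2] + B[2][2] = 9 + -3 = 6) = 2 (attained at k = 0)
  C[1][0] = min over k of (A[1][0] + B[0][0] = -5 + -4 = -9, A[1][1] + B[1][0] = -3 + 1 = -2, A[1][2] + B[2][0] = -4 + 10 = 6) = -9 (attained at k = 0)
  C[1][1] = min over k of (A[1][0] + B[0][1] = -5 + 5 = 0, A[1][1] + B[1][1] = -3 + 10 = 7, A[1][2] + B[2][1] = -4 + 2 = -2) = -2 (attained at k = 2)
  C[1][2] = min over k of (A[1][0] + B[0][2] = -5 + -5 = -10, A[1][1] + B[1][2] = -3 + 8 = 5, A[1][2] + B[2][2] = -4 + -3 = -7) = -10 (attained at k = 0)
  C[2][0] = min over k of (A[2][0] + B[0][0] = -2 + -4 = -6, A[2][1] + B[1][0] = 1 + 1 = 2, A[2][2] + B[2][0] = 3 + 10 = 13) = -6 (attained at k = 0)
  C[2][1] = min over k of (A[2][0] + B[0][1] = -2 + 5 = 3, A[2][1] + B[1][1] = 1 + 10 = 11, A[2][2] + B[2][1] = 3 + 2 = 5) = 3 (attained at k = 0)
  C[2][2] = min over k of (A[2][0] + B[0][2] = -2 + -5 = -7, A[2][1] + B[1][2] = 1 + 8 = 9, A[2][2] + B[2][2] = 3 + -3 = 0) = -7 (attained at k = 0)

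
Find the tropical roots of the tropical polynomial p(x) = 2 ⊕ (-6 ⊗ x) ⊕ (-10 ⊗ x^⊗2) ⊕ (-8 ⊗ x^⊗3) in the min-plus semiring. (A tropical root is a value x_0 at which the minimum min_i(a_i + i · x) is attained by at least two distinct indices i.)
Roots: {-2, 4, 8}

Each tropical root is a break point of the lower envelope of the lines y = a_i + i · x (there are 4 lines, with slopes 0, 1, ..., 3). Only the lines that attain the minimum somewhere contribute to roots; other lines are dominated. Here the surviving (envelope) indices are i = 3, i = 2, i = 1, i = 0.
Intersections between consecutive envelope lines give the roots: for adjacent envelope indices i < j the intersection is x = (a_i − a_j) / (j − i). Reading off the sorted break points: {-2, 4, 8}.
Verification: at each break x_0, at least two indices attain the minimum of min_i(a_i + i · x_0).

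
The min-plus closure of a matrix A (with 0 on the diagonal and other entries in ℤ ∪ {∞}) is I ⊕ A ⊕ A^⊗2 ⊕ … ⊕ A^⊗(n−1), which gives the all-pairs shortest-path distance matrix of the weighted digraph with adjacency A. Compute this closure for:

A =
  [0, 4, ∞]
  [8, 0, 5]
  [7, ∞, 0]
Closure =
  [0, 4, 9]
  [8, 0, 5]
  [7, 11, 0]

This is the Floyd-Warshall all-pairs shortest-path computation. For each intermediate vertex k = 0, 1, …, 2, update dist[i][j] ← min(dist[i][j], dist[i][k] + dist[k][j]). The final matrix gives, for each (i, j), the minimum total weight of any directed path from i to j (possibly empty when i = j).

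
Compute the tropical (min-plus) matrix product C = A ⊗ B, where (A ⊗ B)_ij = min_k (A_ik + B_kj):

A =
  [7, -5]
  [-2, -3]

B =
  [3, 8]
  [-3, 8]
A ⊗ B =
  [-8, 3]
  [-6, 5]

Apply the min-plus product entry-by-entry:
  C[0][0] = min over k of (A[0][0] + B[0][0] = 7 + 3 = 10, A[0][1] + B[1][0] = -5 + -3 = -8) = -8 (attained at k = 1)
  C[0][1] = min over k of (A[0][0] + B[0][1] = 7 + 8 = 15, A[0][1] + B[1][1] = -5 + 8 = 3) = 3 (attained at k = 1)
  C[1][0] = min over k of (A[1][0] + B[0][0] = -2 + 3 = 1, A[1][1] + B[1][0] = -3 + -3 = -6) = -6 (attained at k = 1)
  C[1][1] = min over k of (A[1][0] + B[0][1] = -2 + 8 = 6, A[1][1] + B[1][1] = -3 + 8 = 5) = 5 (attained at k = 1)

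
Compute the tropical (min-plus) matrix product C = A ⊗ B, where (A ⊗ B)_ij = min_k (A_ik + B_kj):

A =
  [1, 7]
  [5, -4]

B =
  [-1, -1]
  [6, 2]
A ⊗ B =
  [0, 0]
  [2, -2]

Apply the min-plus product entry-by-entry:
  C[0][0] = min over k of (A[0][0] + B[0][0] = 1 + -1 = 0, A[0][1] + B[1][0] = 7 + 6 = 13) = 0 (attained at k = 0)
  C[0][1] = min over k of (A[0][0] + B[0][1] = 1 + -1 = 0, A[0][1] + B[1][1] = 7 + 2 = 9) = 0 (attained at k = 0)
  C[1][0] = min over k of (A[1][0] + B[0][0] = 5 + -1 = 4, A[1][1] + B[1][0] = -4 + 6 = 2) = 2 (attained at k = 1)
  C[1][1] = min over k of (A[1][0] + B[0][1] = 5 + -1 = 4, A[1][1] + B[1][1] = -4 + 2 = -2) = -2 (attained at k = 1)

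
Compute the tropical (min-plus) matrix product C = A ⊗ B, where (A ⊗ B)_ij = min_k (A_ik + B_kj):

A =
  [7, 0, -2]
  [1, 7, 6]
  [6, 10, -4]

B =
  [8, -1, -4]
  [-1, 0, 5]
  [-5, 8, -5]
A ⊗ B =
  [-7, 0, -7]
  [1, 0, -3]
  [-9, 4, -9]

Apply the min-plus product entry-by-entry:
  C[0][0] = min over k of (A[0][0] + B[0][0] = 7 + 8 = 15, A[0][1] + B[1][0] = 0 + -1 = -1, A[0][2] + B[2][0] = -2 + -5 = -7) = -7 (attained at k = 2)
  C[0][1] = min over k of (A[0][0] + B[0][1] = 7 + -1 = 6, A[0][1] + B[1][1] = 0 + 0 = 0, A[0][2] + B[2][1] = -2 + 8 = 6) = 0 (attained at k = 1)
  C[0][2] = min over k of (A[0][0] + B[0][2] = 7 + -4 = 3, A[0][1] + B[1][2] = 0 + 5 = 5, A[0][2] + B[2][2] = -2 + -5 = -7) = -7 (attained at k = 2)
  C[1][0] = min over k of (A[1][0] + B[0][0] = 1 + 8 = 9, A[1][1] + B[1][0] = 7 + -1 = 6, A[1][2] + B[2][0] = 6 + -5 = 1) = 1 (attained at k = 2)
  C[1][1] = min over k of (A[1][0] + B[0][1] = 1 + -1 = 0, A[1][1] + B[1][1] = 7 + 0 = 7, A[1][2] + B[2][1] = 6 + 8 = 14) = 0 (attained at k = 0)
  C[1][2] = min over k of (A[1][0] + B[0][2] = 1 + -4 = -3, A[1][1] + B[1][2] = 7 + 5 = 12, A[1][2] + B[2][2] = 6 + -5 = 1) = -3 (attained at k = 0)
  C[2][0] = min over k of (A[2][0] + B[0][0] = 6 + 8 = 14, A[2][1] + B[1][0] = 10 + -1 = 9, A[2][2] + B[2][0] = -4 + -5 = -9) = -9 (attained at k = 2)
  C[2][1] = min over k of (A[2][0] + B[0][1] = 6 + -1 = 5, A[2][1] + B[1][1] = 10 + 0 = 10, A[2][2] + B[2][1] = -4 + 8 = 4) = 4 (attained at k = 2)
  C[2][2] = min over k of (A[2][0] + B[0][2] = 6 + -4 = 2, A[2][1] + B[1][2] = 10 + 5 = 15, A[2][2] + B[2][2] = -4 + -5 = -9) = -9 (attained at k = 2)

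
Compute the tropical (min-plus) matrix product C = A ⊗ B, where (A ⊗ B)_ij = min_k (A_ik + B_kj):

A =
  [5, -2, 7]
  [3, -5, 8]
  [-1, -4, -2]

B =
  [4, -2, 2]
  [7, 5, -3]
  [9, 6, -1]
A ⊗ B =
  [5, 3, -5]
  [2, 0, -8]
  [3, -3, -7]

Apply the min-plus product entry-by-entry:
  C[0][0] = min over k of (A[0][0] + B[0][0] = 5 + 4 = 9, A[0][1] + B[1][0] = -2 + 7 = 5, A[0][2] + B[2][0] = 7 + 9 = 16) = 5 (attained at k = 1)
  C[0][1] = min over k of (A[0][0] + B[0][1] = 5 + -2 = 3, A[0][1] + B[1][1] = -2 + 5 = 3, A[0][2] + B[2][1] = 7 + 6 = 13) = 3 (attained at k = 0)
  C[0][2] = min over k of (A[0][0] + B[0][2] = 5 + 2 = 7, A[0][1] + B[1][2] = -2 + -3 = -5, A[0][2] + B[2][2] = 7 + -1 = 6) = -5 (attained at k = 1)
  C[1][0] = min over k of (A[1][0] + B[0][0] = 3 + 4 = 7, A[1][1] + B[1][0] = -5 + 7 = 2, A[1][2] + B[2][0] = 8 + 9 = 17) = 2 (attained at k = 1)
  C[1][1] = min over k of (A[1][0] + B[0][1] = 3 + -2 = 1, A[1][1] + B[1][1] = -5 + 5 = 0, A[1][2] + B[2][1] = 8 + 6 = 14) = 0 (attained at k = 1)
  C[1][2] = min over k of (A[1][0] + B[0][2] = 3 + 2 = 5, A[1][1] + B[1][2] = -5 + -3 = -8, A[1][2] + B[2][2] = 8 + -1 = 7) = -8 (attained at k = 1)
  C[2][0] = min over k of (A[2][0] + B[0][0] = -1 + 4 = 3, A[2][1] + B[1][0] = -4 + 7 = 3, A[2][2] + B[2][0] = -2 + 9 = 7) = 3 (attained at k = 0)
  C[2][1] = min over k of (A[2][0] + B[0][1] = -1 + -2 = -3, A[2][1] + B[1][1] = -4 + 5 = 1, A[2][2] + B[2][1] = -2 + 6 = 4) = -3 (attained at k = 0)
  C[2][2] = min over k of (A[2][0] + B[0][2] = -1 + 2 = 1, A[2][1] + B[1][2] = -4 + -3 = -7, A[2][2] + B[2][2] = -2 + -1 = -3) = -7 (attained at k = 1)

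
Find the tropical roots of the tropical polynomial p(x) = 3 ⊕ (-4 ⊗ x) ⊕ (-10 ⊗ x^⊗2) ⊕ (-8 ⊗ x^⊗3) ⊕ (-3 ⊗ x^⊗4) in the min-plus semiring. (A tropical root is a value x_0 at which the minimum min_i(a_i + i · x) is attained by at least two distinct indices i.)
Roots: {-5, -2, 6, 7}

Each tropical root is a break point of the lower envelope of the lines y = a_i + i · x (there are 5 lines, with slopes 0, 1, ..., 4). Only the lines that attain the minimum somewhere contribute to roots; other lines are dominated. Here the surviving (envelope) indices are i = 4, i = 3, i = 2, i = 1, i = 0.
Intersections between consecutive envelope lines give the roots: for adjacent envelope indices i < j the intersection is x = (a_i − a_j) / (j − i). Reading off the sorted break points: {-5, -2, 6, 7}.
Verification: at each break x_0, at least two indices attain the minimum of min_i(a_i + i · x_0).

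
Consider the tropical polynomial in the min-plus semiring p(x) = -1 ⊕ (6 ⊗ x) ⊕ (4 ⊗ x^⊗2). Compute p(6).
p(6) = -1

A tropical monomial a ⊗ x^⊗i evaluates to a + i · x. Evaluating each term at x = 6:
  Term 0 contributes -1 + 0 · 6 = -1
  Term 1 contributes 6 + 1 · 6 = 12
  Term 2 contributes 4 + 2 · 6 = 16
p(6) = ⊕ of these = min[-1, 12, 16] = -1.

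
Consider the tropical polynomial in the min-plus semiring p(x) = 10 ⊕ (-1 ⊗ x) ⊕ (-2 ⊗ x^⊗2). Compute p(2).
p(2) = 1

A tropical monomial a ⊗ x^⊗i evaluates to a + i · x. Evaluating each term at x = 2:
  Term 0 contributes 10 + 0 · 2 = 10
  Term 1 contributes -1 + 1 · 2 = 1
  Term 2 contributes -2 + 2 · 2 = 2
p(2) = ⊕ of these = min[10, 1, 2] = 1.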